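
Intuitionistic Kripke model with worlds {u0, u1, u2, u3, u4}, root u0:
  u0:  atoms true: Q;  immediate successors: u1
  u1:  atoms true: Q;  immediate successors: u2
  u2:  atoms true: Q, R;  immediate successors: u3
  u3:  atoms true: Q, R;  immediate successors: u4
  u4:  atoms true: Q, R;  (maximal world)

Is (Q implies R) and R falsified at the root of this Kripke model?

u0 does not force (Q implies R) and R since u0 fails Q implies R.
So the root u0 does not force (Q implies R) and R; the model is a countermodel.

Yes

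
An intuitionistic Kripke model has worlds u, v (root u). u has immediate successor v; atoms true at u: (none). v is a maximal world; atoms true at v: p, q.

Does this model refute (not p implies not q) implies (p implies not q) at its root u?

u does not force (not p implies not q) implies (p implies not q): already at u itself, u forces not p implies not q but u does not force p implies not q.
u does not force p implies not q: at the accessible world v, v forces p but v does not force not q.
v does not force not q since v is accessible from v and v forces q.
So the root u does not force (not p implies not q) implies (p implies not q); the model is a countermodel.

Yes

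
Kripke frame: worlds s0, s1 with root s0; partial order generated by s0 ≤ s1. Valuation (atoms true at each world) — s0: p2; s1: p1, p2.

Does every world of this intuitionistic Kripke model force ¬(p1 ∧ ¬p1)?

Yes

s0 ⊩ ¬(p1 ∧ ¬p1): no world accessible from s0 forces p1 ∧ ¬p1.
Since the root s0 forces ¬(p1 ∧ ¬p1) and forcing is persistent (monotone upward), every world forces it.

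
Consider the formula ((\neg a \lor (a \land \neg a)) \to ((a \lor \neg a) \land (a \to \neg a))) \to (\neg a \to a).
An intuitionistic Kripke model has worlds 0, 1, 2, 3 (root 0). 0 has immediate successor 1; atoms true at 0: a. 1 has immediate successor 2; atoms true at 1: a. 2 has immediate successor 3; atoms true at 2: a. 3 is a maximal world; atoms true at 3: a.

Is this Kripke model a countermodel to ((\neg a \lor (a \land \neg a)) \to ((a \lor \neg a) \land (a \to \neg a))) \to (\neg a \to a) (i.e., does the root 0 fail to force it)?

0 \Vdash ((\neg a \lor (a \land \neg a)) \to ((a \lor \neg a) \land (a \to \neg a))) \to (\neg a \to a): every world accessible from 0 that forces (\neg a \lor (a \land \neg a)) \to ((a \lor \neg a) \land (a \to \neg a)) (namely 0, 1, 2, 3) also forces \neg a \to a.
So the root 0 forces ((\neg a \lor (a \land \neg a)) \to ((a \lor \neg a) \land (a \to \neg a))) \to (\neg a \to a); the model is not a countermodel.

No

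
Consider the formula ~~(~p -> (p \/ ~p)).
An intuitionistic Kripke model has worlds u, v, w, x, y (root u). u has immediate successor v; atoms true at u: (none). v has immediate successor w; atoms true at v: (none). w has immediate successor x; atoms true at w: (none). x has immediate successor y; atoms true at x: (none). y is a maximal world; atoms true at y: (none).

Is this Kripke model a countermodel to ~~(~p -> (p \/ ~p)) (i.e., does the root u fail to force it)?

u ||- ~~(~p -> (p \/ ~p)): no world accessible from u forces ~(~p -> (p \/ ~p)).
So the root u forces ~~(~p -> (p \/ ~p)); the model is not a countermodel.

No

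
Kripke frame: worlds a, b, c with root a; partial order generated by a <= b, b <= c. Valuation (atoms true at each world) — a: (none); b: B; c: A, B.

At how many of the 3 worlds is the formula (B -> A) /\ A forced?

1

a: does not force it — a ||-/- (B -> A) /\ A since a fails B -> A.
b: does not force it.
c: forces it.
Worlds forcing the formula: {c}.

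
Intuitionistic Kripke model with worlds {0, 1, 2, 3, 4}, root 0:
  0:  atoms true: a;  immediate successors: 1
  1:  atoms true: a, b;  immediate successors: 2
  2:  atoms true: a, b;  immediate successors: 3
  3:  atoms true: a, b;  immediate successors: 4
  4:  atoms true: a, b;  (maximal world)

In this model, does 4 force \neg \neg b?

4 \Vdash \neg \neg b: no world accessible from 4 forces \neg b.

Yes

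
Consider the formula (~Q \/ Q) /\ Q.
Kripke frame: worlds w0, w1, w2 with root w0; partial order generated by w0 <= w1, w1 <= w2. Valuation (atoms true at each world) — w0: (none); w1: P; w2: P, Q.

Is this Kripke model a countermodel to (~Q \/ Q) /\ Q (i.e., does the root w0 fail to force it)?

w0 ||-/- (~Q \/ Q) /\ Q since w0 fails ~Q \/ Q.
So the root w0 does not force (~Q \/ Q) /\ Q; the model is a countermodel.

Yes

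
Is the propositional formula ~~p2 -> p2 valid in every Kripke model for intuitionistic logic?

This is double-negation elimination, which is not intuitionistically valid.
A Kripke countermodel: worlds 0, 1; order generated by 0 <= 1; atoms true at each world — 0:{}; 1:{p2}.
0 ||-/- ~~p2 -> p2: already at 0 itself, 0 ||- ~~p2 but 0 ||-/- p2.
0 lacks atom p2, so 0 ||-/- p2.
So the root 0 does not force the formula.

No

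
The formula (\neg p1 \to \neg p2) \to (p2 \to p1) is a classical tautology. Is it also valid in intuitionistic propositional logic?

No

This is the converse of contraposition, which is not intuitionistically valid.
A Kripke countermodel: worlds 0, 1; order generated by 0 \le 1; atoms true at each world — 0:{p2}; 1:{p1,p2}.
0 \nVdash (\neg p1 \to \neg p2) \to (p2 \to p1): already at 0 itself, 0 \Vdash \neg p1 \to \neg p2 but 0 \nVdash p2 \to p1.
0 \nVdash p2 \to p1: already at 0 itself, 0 \Vdash p2 but 0 \nVdash p1.
0 lacks atom p1, so 0 \nVdash p1.
So the root 0 does not force the formula.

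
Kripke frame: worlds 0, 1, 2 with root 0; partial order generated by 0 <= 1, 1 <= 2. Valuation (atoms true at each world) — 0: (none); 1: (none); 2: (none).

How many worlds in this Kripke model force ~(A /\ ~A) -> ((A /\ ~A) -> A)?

0: forces it.
1: forces it.
2: forces it.
Worlds forcing the formula: {0, 1, 2}.

3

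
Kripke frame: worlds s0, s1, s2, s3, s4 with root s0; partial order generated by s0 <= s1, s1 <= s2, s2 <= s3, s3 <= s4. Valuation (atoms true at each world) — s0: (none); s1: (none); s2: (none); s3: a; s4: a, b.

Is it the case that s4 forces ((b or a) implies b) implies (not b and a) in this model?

s4 does not force ((b or a) implies b) implies (not b and a): already at s4 itself, s4 forces (b or a) implies b but s4 does not force not b and a.
s4 does not force not b and a since s4 fails not b.

No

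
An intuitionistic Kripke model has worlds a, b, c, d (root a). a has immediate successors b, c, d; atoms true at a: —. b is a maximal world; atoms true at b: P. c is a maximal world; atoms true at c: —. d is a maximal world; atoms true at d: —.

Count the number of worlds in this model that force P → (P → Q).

2

a: does not force it — a ⊮ P → (P → Q): at the accessible world b, b ⊩ P but b ⊮ P → Q.
b: does not force it — b ⊮ P → (P → Q): already at b itself, b ⊩ P but b ⊮ P → Q.
c: forces it.
d: forces it.
Worlds forcing the formula: {c, d}.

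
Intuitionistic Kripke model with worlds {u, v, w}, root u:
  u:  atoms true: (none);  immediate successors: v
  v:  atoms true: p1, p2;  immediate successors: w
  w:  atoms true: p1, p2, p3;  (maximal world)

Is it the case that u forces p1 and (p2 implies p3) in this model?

u does not force p1 and (p2 implies p3) since u fails p1.

No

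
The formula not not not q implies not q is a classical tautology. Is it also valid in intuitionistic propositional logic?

This is triple-negation reduction, which is intuitionistically derivable.
Assume not not not q and suppose q. Then not not q (double-negation introduction), contradicting not not not q. So not q.

Yes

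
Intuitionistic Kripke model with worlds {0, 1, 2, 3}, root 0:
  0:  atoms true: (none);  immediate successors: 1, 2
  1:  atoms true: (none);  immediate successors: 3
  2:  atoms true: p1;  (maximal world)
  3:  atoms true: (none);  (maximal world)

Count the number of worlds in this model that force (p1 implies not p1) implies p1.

1

0: does not force it — 0 does not force (p1 implies not p1) implies p1: at the accessible world 1, 1 forces p1 implies not p1 but 1 does not force p1.
1: does not force it — 1 does not force (p1 implies not p1) implies p1: already at 1 itself, 1 forces p1 implies not p1 but 1 does not force p1.
2: forces it.
3: does not force it.
Worlds forcing the formula: {2}.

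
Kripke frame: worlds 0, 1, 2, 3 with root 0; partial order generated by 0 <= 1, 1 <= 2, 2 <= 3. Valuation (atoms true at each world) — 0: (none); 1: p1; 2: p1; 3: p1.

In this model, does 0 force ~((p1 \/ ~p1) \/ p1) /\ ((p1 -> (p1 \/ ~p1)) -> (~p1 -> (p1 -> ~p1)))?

No

0 ||-/- ~((p1 \/ ~p1) \/ p1) /\ ((p1 -> (p1 \/ ~p1)) -> (~p1 -> (p1 -> ~p1))) since 0 fails ~((p1 \/ ~p1) \/ p1).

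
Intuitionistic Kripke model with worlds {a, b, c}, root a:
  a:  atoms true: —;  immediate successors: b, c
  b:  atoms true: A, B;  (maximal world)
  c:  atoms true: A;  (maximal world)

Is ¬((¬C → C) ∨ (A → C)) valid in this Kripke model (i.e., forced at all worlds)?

Yes

a ⊩ ¬((¬C → C) ∨ (A → C)): no world accessible from a forces (¬C → C) ∨ (A → C).
Since the root a forces ¬((¬C → C) ∨ (A → C)) and forcing is persistent (monotone upward), every world forces it.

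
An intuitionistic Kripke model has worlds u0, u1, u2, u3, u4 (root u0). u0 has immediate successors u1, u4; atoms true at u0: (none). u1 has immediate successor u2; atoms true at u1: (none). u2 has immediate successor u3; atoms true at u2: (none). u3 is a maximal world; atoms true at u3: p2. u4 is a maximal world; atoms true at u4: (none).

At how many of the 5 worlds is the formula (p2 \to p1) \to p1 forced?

3

u0: does not force it — u0 \nVdash (p2 \to p1) \to p1: at the accessible world u4, u4 \Vdash p2 \to p1 but u4 \nVdash p1.
u1: forces it.
u2: forces it.
u3: forces it.
u4: does not force it.
Worlds forcing the formula: {u1, u2, u3}.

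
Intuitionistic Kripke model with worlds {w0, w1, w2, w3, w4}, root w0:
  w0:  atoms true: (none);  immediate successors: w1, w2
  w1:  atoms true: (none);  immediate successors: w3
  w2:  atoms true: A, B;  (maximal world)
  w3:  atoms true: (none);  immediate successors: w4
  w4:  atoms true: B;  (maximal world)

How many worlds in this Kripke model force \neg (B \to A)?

w0: does not force it — w0 \nVdash \neg (B \to A) since w2 is accessible from w0 and w2 \Vdash B \to A.
w1: forces it.
w2: does not force it — w2 \nVdash \neg (B \to A) since w2 is accessible from w2 and w2 \Vdash B \to A.
w3: forces it.
w4: forces it.
Worlds forcing the formula: {w1, w3, w4}.

3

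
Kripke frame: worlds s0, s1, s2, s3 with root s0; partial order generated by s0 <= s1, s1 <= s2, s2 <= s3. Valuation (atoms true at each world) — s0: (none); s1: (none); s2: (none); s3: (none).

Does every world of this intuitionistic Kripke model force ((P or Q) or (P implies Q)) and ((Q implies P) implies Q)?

No

Not every world: s0 does not force ((P or Q) or (P implies Q)) and ((Q implies P) implies Q).
s0 does not force ((P or Q) or (P implies Q)) and ((Q implies P) implies Q) since s0 fails (Q implies P) implies Q.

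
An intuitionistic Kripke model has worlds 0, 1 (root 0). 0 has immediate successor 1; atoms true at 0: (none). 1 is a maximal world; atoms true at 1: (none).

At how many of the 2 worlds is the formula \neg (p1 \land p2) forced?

0: forces it.
1: forces it.
Worlds forcing the formula: {0, 1}.

2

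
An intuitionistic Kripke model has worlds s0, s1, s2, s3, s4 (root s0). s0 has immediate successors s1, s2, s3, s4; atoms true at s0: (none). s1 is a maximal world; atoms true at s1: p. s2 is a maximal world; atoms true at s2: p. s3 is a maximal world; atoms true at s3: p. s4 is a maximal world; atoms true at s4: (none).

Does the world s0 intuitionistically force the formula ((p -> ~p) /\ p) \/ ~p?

s0 ||-/- ((p -> ~p) /\ p) \/ ~p: neither disjunct is forced at s0.
s0 ||-/- (p -> ~p) /\ p since s0 fails p -> ~p.

No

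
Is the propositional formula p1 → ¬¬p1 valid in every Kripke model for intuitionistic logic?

This is double-negation introduction, which is intuitionistically derivable.
If a world forces p1 then every accessible world forces p1 (persistence), so none forces ¬p1; hence ¬¬p1.

Yes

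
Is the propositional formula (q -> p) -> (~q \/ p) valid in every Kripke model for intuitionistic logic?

No

This is the material-implication-as-disjunction principle, which is not intuitionistically valid.
A Kripke countermodel: worlds a, b; order generated by a <= b; atoms true at each world — a:{}; b:{p,q}.
a ||-/- (q -> p) -> (~q \/ p): already at a itself, a ||- q -> p but a ||-/- ~q \/ p.
a ||-/- ~q \/ p: neither disjunct is forced at a.
a ||-/- ~q since b is accessible from a and b ||- q.
So the root a does not force the formula.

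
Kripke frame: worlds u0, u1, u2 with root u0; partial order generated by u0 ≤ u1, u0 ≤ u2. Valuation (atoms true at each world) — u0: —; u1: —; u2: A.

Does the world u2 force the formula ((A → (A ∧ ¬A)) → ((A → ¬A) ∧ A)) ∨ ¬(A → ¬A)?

u2 ⊩ ((A → (A ∧ ¬A)) → ((A → ¬A) ∧ A)) ∨ ¬(A → ¬A) via the disjunct (A → (A ∧ ¬A)) → ((A → ¬A) ∧ A).

Yes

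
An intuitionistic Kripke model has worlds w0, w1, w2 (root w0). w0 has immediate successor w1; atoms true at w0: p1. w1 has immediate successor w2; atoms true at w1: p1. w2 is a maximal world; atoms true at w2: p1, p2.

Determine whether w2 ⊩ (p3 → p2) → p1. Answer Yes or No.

w2 ⊩ (p3 → p2) → p1: every world accessible from w2 that forces p3 → p2 (namely w2) also forces p1.

Yes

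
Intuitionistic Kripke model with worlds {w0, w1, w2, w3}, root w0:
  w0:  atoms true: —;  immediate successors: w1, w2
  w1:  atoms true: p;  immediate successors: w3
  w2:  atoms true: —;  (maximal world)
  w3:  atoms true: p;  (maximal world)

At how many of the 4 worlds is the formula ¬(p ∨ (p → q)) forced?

w0: does not force it — w0 ⊮ ¬(p ∨ (p → q)) since w1 is accessible from w0 and w1 ⊩ p ∨ (p → q).
w1: does not force it — w1 ⊮ ¬(p ∨ (p → q)) since w1 is accessible from w1 and w1 ⊩ p ∨ (p → q).
w2: does not force it — w2 ⊮ ¬(p ∨ (p → q)) since w2 is accessible from w2 and w2 ⊩ p ∨ (p → q).
w3: does not force it.
Worlds forcing the formula: { }.

0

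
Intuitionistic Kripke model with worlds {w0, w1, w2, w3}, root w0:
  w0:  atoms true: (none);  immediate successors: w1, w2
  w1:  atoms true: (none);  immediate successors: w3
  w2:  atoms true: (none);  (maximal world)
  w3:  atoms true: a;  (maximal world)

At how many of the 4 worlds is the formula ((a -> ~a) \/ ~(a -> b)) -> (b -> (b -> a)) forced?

w0: forces it.
w1: forces it.
w2: forces it.
w3: forces it.
Worlds forcing the formula: {w0, w1, w2, w3}.

4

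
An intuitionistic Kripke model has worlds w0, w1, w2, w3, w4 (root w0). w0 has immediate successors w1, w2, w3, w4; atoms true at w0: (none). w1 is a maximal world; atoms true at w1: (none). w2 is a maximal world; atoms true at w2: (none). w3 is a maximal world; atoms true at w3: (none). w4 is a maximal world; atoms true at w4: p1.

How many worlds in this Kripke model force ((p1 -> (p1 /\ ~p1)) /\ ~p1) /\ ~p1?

3

w0: does not force it — w0 ||-/- ((p1 -> (p1 /\ ~p1)) /\ ~p1) /\ ~p1 since w0 fails (p1 -> (p1 /\ ~p1)) /\ ~p1.
w1: forces it.
w2: forces it.
w3: forces it.
w4: does not force it — w4 ||-/- ((p1 -> (p1 /\ ~p1)) /\ ~p1) /\ ~p1 since w4 fails (p1 -> (p1 /\ ~p1)) /\ ~p1.
Worlds forcing the formula: {w1, w2, w3}.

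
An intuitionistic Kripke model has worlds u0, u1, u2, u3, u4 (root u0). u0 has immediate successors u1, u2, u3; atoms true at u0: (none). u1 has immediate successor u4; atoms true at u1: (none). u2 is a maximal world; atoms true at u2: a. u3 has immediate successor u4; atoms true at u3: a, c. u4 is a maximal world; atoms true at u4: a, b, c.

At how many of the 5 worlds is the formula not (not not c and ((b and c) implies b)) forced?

1

u0: does not force it — u0 does not force not (not not c and ((b and c) implies b)) since u1 is accessible from u0 and u1 forces not not c and ((b and c) implies b).
u1: does not force it — u1 does not force not (not not c and ((b and c) implies b)) since u1 is accessible from u1 and u1 forces not not c and ((b and c) implies b).
u2: forces it.
u3: does not force it.
u4: does not force it.
Worlds forcing the formula: {u2}.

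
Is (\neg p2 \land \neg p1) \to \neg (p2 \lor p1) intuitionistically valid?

Yes

This is a constructively valid De Morgan direction (conjunction of negations to negated disjunction), which is intuitionistically derivable.
If both \neg p2 and \neg p1 hold at a world, no accessible world forces p2 or forces p1, so none forces p2 \lor p1.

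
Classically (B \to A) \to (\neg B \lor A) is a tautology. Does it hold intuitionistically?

No

This is the material-implication-as-disjunction principle, which is not intuitionistically valid.
A Kripke countermodel: worlds s0, s1; order generated by s0 \le s1; atoms true at each world — s0:{}; s1:{A,B}.
s0 \nVdash (B \to A) \to (\neg B \lor A): already at s0 itself, s0 \Vdash B \to A but s0 \nVdash \neg B \lor A.
s0 \nVdash \neg B \lor A: neither disjunct is forced at s0.
s0 \nVdash \neg B since s1 is accessible from s0 and s1 \Vdash B.
So the root s0 does not force the formula.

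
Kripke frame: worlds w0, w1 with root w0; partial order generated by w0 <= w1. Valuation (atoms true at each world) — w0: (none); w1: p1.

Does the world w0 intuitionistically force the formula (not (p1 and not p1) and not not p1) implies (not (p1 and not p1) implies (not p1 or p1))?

No

w0 does not force (not (p1 and not p1) and not not p1) implies (not (p1 and not p1) implies (not p1 or p1)): already at w0 itself, w0 forces not (p1 and not p1) and not not p1 but w0 does not force not (p1 and not p1) implies (not p1 or p1).
w0 does not force not (p1 and not p1) implies (not p1 or p1): already at w0 itself, w0 forces not (p1 and not p1) but w0 does not force not p1 or p1.
w0 does not force not p1 or p1: neither disjunct is forced at w0.
w0 does not force not p1 since w1 is accessible from w0 and w1 forces p1.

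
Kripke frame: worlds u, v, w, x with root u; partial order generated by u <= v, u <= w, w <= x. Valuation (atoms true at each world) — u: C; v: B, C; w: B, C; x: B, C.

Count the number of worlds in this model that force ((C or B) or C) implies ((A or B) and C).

3

u: does not force it — u does not force ((C or B) or C) implies ((A or B) and C): already at u itself, u forces (C or B) or C but u does not force (A or B) and C.
v: forces it.
w: forces it.
x: forces it.
Worlds forcing the formula: {v, w, x}.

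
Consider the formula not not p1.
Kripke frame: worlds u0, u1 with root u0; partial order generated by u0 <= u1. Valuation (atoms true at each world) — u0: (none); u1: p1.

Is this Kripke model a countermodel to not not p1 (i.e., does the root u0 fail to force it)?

No

u0 forces not not p1: no world accessible from u0 forces not p1.
So the root u0 forces not not p1; the model is not a countermodel.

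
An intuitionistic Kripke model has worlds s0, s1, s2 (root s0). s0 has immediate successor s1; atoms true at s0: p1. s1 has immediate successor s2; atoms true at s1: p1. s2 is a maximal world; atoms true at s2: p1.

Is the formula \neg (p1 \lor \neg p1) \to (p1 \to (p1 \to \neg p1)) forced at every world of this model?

Yes

s0 \Vdash \neg (p1 \lor \neg p1) \to (p1 \to (p1 \to \neg p1)) vacuously: no world accessible from s0 forces the antecedent \neg (p1 \lor \neg p1).
Since the root s0 forces \neg (p1 \lor \neg p1) \to (p1 \to (p1 \to \neg p1)) and forcing is persistent (monotone upward), every world forces it.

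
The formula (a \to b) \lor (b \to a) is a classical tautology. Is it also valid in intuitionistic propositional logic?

This is the Gödel–Dummett linearity axiom, which is not intuitionistically valid.
A Kripke countermodel: worlds u0, u1, u2; order generated by u0 \le u1, u0 \le u2; atoms true at each world — u0:{}; u1:{a}; u2:{b}.
u0 \nVdash (a \to b) \lor (b \to a): neither disjunct is forced at u0.
u0 \nVdash a \to b: at the accessible world u1, u1 \Vdash a but u1 \nVdash b.
u1 lacks atom b, so u1 \nVdash b.
So the root u0 does not force the formula.

No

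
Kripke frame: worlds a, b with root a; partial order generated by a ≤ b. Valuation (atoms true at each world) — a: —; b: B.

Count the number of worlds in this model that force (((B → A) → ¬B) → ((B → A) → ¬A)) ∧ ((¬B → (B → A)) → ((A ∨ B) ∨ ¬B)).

1

a: does not force it — a ⊮ (((B → A) → ¬B) → ((B → A) → ¬A)) ∧ ((¬B → (B → A)) → ((A ∨ B) ∨ ¬B)) since a fails (¬B → (B → A)) → ((A ∨ B) ∨ ¬B).
b: forces it.
Worlds forcing the formula: {b}.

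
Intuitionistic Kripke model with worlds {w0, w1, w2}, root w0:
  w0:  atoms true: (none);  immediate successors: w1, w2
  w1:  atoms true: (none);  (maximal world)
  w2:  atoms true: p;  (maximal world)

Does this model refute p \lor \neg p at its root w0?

w0 \nVdash p \lor \neg p: neither disjunct is forced at w0.
w0 lacks atom p, so w0 \nVdash p.
So the root w0 does not force p \lor \neg p; the model is a countermodel.

Yes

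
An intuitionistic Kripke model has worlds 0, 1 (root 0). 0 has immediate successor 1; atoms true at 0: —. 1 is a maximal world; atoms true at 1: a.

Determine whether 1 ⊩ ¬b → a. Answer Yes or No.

Yes

1 ⊩ ¬b → a: every world accessible from 1 that forces ¬b (namely 1) also forces a.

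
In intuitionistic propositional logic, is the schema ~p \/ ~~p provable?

No

This is the weak law of excluded middle, which is not intuitionistically valid.
A Kripke countermodel: worlds s0, s1, s2; order generated by s0 <= s1, s0 <= s2; atoms true at each world — s0:{}; s1:{p}; s2:{}.
s0 ||-/- ~p \/ ~~p: neither disjunct is forced at s0.
s0 ||-/- ~p since s1 is accessible from s0 and s1 ||- p.
So the root s0 does not force the formula.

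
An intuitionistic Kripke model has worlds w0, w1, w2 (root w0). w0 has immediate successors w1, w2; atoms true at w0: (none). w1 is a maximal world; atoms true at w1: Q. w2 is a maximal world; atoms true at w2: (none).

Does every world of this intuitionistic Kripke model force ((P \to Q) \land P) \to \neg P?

w0 \Vdash ((P \to Q) \land P) \to \neg P vacuously: no world accessible from w0 forces the antecedent (P \to Q) \land P.
Since the root w0 forces ((P \to Q) \land P) \to \neg P and forcing is persistent (monotone upward), every world forces it.

Yes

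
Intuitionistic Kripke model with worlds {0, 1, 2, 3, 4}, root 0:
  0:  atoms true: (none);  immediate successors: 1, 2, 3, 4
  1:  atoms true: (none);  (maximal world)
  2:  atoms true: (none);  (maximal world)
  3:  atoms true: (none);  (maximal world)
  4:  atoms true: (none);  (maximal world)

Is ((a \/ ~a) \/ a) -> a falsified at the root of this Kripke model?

0 ||-/- ((a \/ ~a) \/ a) -> a: already at 0 itself, 0 ||- (a \/ ~a) \/ a but 0 ||-/- a.
0 lacks atom a, so 0 ||-/- a.
So the root 0 does not force ((a \/ ~a) \/ a) -> a; the model is a countermodel.

Yes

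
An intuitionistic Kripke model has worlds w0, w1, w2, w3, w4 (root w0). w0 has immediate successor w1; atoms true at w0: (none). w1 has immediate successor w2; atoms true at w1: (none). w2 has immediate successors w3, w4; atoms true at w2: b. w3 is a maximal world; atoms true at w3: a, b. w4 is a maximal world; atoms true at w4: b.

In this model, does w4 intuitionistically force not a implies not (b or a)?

No

w4 does not force not a implies not (b or a): already at w4 itself, w4 forces not a but w4 does not force not (b or a).
w4 does not force not (b or a) since w4 is accessible from w4 and w4 forces b or a.
w4 forces b or a via the disjunct b.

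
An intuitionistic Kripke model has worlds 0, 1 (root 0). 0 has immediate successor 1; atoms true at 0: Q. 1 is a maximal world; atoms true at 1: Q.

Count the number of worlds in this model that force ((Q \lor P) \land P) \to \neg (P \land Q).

2

0: forces it.
1: forces it.
Worlds forcing the formula: {0, 1}.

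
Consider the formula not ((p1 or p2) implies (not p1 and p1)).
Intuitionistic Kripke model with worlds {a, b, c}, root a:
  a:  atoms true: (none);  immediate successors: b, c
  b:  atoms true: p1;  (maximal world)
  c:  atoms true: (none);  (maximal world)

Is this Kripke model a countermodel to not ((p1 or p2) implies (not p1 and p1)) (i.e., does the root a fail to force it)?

Yes

a does not force not ((p1 or p2) implies (not p1 and p1)) since c is accessible from a and c forces (p1 or p2) implies (not p1 and p1).
c forces (p1 or p2) implies (not p1 and p1) vacuously: no world accessible from c forces the antecedent p1 or p2.
So the root a does not force not ((p1 or p2) implies (not p1 and p1)); the model is a countermodel.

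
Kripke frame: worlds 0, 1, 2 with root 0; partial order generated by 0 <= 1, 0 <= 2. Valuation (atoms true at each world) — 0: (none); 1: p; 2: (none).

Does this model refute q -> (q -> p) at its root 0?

0 ||- q -> (q -> p) vacuously: no world accessible from 0 forces the antecedent q.
So the root 0 forces q -> (q -> p); the model is not a countermodel.

No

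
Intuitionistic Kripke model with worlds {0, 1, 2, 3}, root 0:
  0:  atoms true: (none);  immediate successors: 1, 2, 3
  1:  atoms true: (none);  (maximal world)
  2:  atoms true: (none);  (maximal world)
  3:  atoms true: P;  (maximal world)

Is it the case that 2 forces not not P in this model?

No

2 does not force not not P since 2 is accessible from 2 and 2 forces not P.
2 forces not P: no world accessible from 2 forces P.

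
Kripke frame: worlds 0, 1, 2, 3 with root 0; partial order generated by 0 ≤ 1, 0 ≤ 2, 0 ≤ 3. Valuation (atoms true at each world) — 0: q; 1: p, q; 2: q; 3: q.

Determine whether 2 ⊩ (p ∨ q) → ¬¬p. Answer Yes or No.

2 ⊮ (p ∨ q) → ¬¬p: already at 2 itself, 2 ⊩ p ∨ q but 2 ⊮ ¬¬p.
2 ⊮ ¬¬p since 2 is accessible from 2 and 2 ⊩ ¬p.
2 ⊩ ¬p: no world accessible from 2 forces p.

No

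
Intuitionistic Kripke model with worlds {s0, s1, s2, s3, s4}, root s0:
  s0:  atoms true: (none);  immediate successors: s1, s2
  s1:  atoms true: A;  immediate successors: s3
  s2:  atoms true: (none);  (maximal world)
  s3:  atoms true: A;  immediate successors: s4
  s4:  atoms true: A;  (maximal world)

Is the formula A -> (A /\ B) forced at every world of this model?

Not every world: s0 ||-/- A -> (A /\ B).
s0 ||-/- A -> (A /\ B): at the accessible world s1, s1 ||- A but s1 ||-/- A /\ B.
s1 ||-/- A /\ B since s1 fails B.

No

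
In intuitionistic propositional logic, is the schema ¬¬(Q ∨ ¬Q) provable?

This is the double negation of excluded middle, which is intuitionistically derivable.
Assuming ¬(Q ∨ ¬Q): from Q we'd get Q ∨ ¬Q, so ¬Q; but then Q ∨ ¬Q again — contradiction. Hence ¬¬(Q ∨ ¬Q).

Yes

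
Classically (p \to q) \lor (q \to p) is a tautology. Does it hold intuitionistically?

No

This is the Gödel–Dummett linearity axiom, which is not intuitionistically valid.
A Kripke countermodel: worlds u0, u1, u2; order generated by u0 \le u1, u0 \le u2; atoms true at each world — u0:{}; u1:{p}; u2:{q}.
u0 \nVdash (p \to q) \lor (q \to p): neither disjunct is forced at u0.
u0 \nVdash p \to q: at the accessible world u1, u1 \Vdash p but u1 \nVdash q.
u1 lacks atom q, so u1 \nVdash q.
So the root u0 does not force the formula.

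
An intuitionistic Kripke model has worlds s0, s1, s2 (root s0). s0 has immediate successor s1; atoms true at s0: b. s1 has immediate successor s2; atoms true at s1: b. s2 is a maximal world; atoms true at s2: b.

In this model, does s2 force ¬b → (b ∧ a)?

Yes

s2 ⊩ ¬b → (b ∧ a) vacuously: no world accessible from s2 forces the antecedent ¬b.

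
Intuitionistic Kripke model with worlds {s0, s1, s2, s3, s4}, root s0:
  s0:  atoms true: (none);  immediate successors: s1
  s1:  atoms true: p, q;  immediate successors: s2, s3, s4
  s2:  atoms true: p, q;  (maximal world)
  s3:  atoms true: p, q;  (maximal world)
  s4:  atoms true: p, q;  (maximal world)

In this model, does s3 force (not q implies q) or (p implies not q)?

s3 forces (not q implies q) or (p implies not q) via the disjunct not q implies q.

Yes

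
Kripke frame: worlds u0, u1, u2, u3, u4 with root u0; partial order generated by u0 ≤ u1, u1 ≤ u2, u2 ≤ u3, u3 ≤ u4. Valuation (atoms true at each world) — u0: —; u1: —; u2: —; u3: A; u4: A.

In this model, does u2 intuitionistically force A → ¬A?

No

u2 ⊮ A → ¬A: at the accessible world u3, u3 ⊩ A but u3 ⊮ ¬A.
u3 ⊮ ¬A since u3 is accessible from u3 and u3 ⊩ A.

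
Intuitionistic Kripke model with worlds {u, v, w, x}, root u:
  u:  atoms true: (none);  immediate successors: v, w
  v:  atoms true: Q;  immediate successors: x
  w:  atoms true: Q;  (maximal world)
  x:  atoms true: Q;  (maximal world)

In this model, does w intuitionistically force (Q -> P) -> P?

Yes

w ||- (Q -> P) -> P vacuously: no world accessible from w forces the antecedent Q -> P.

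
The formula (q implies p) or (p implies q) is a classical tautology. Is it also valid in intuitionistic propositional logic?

No

This is the Gödel–Dummett linearity axiom, which is not intuitionistically valid.
A Kripke countermodel: worlds 0, 1, 2; order generated by 0 <= 1, 0 <= 2; atoms true at each world — 0:{}; 1:{q}; 2:{p}.
0 does not force (q implies p) or (p implies q): neither disjunct is forced at 0.
0 does not force q implies p: at the accessible world 1, 1 forces q but 1 does not force p.
1 lacks atom p, so 1 does not force p.
So the root 0 does not force the formula.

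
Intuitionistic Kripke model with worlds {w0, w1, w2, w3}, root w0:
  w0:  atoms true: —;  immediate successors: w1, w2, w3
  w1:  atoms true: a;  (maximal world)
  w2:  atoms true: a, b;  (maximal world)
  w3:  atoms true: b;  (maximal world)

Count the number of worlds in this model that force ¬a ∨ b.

2

w0: does not force it — w0 ⊮ ¬a ∨ b: neither disjunct is forced at w0.
w1: does not force it — w1 ⊮ ¬a ∨ b: neither disjunct is forced at w1.
w2: forces it.
w3: forces it.
Worlds forcing the formula: {w2, w3}.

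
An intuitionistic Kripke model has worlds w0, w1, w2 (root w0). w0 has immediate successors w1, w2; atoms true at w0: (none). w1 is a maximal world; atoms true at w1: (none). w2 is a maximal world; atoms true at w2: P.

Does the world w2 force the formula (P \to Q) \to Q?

w2 \Vdash (P \to Q) \to Q vacuously: no world accessible from w2 forces the antecedent P \to Q.

Yes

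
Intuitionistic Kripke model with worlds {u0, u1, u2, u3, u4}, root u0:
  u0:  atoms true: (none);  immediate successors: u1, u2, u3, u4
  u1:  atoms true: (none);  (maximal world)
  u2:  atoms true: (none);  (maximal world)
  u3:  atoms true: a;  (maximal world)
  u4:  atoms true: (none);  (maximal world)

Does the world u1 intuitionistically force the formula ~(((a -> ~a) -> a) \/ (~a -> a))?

u1 ||- ~(((a -> ~a) -> a) \/ (~a -> a)): no world accessible from u1 forces ((a -> ~a) -> a) \/ (~a -> a).

Yes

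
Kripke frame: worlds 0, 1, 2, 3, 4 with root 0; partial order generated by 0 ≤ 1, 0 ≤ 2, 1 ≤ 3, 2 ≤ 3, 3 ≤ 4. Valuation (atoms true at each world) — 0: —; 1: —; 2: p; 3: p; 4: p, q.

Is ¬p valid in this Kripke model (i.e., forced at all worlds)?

No

Not every world: 0 ⊮ ¬p.
0 ⊮ ¬p since 2 is accessible from 0 and 2 ⊩ p.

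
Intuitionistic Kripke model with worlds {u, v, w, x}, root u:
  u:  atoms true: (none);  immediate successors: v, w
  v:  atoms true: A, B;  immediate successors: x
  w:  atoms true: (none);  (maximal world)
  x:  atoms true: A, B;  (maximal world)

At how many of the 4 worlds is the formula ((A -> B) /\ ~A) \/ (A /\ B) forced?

u: does not force it — u ||-/- ((A -> B) /\ ~A) \/ (A /\ B): neither disjunct is forced at u.
v: forces it.
w: forces it.
x: forces it.
Worlds forcing the formula: {v, w, x}.

3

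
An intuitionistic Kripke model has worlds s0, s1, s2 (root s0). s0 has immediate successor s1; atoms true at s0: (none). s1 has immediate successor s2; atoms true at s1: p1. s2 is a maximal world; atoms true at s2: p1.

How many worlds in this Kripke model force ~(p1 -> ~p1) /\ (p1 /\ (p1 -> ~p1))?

0

s0: does not force it — s0 ||-/- ~(p1 -> ~p1) /\ (p1 /\ (p1 -> ~p1)) since s0 fails p1 /\ (p1 -> ~p1).
s1: does not force it.
s2: does not force it.
Worlds forcing the formula: { }.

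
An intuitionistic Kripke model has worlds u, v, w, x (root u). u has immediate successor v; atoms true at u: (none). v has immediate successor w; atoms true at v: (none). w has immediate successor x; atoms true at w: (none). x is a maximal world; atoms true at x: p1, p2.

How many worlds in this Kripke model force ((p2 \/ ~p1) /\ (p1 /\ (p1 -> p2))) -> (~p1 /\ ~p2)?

0

u: does not force it — u ||-/- ((p2 \/ ~p1) /\ (p1 /\ (p1 -> p2))) -> (~p1 /\ ~p2): at the accessible world x, x ||- (p2 \/ ~p1) /\ (p1 /\ (p1 -> p2)) but x ||-/- ~p1 /\ ~p2.
v: does not force it.
w: does not force it.
x: does not force it.
Worlds forcing the formula: { }.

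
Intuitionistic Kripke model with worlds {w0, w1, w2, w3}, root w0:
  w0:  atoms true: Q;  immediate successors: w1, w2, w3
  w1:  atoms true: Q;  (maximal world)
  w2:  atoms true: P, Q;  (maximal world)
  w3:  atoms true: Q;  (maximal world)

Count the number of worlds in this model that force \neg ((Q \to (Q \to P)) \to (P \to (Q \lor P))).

w0: does not force it — w0 \nVdash \neg ((Q \to (Q \to P)) \to (P \to (Q \lor P))) since w0 is accessible from w0 and w0 \Vdash (Q \to (Q \to P)) \to (P \to (Q \lor P)).
w1: does not force it — w1 \nVdash \neg ((Q \to (Q \to P)) \to (P \to (Q \lor P))) since w1 is accessible from w1 and w1 \Vdash (Q \to (Q \to P)) \to (P \to (Q \lor P)).
w2: does not force it — w2 \nVdash \neg ((Q \to (Q \to P)) \to (P \to (Q \lor P))) since w2 is accessible from w2 and w2 \Vdash (Q \to (Q \to P)) \to (P \to (Q \lor P)).
w3: does not force it.
Worlds forcing the formula: { }.

0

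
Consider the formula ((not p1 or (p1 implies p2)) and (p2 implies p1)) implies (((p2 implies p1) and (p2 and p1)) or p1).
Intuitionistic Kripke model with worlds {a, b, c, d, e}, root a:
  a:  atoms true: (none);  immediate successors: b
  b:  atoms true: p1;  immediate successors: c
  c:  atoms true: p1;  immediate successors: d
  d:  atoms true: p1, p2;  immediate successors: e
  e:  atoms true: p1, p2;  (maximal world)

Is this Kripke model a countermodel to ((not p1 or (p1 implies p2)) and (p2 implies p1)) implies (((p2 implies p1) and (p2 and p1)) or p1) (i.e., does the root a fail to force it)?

No

a forces ((not p1 or (p1 implies p2)) and (p2 implies p1)) implies (((p2 implies p1) and (p2 and p1)) or p1): every world accessible from a that forces (not p1 or (p1 implies p2)) and (p2 implies p1) (namely d, e) also forces ((p2 implies p1) and (p2 and p1)) or p1.
So the root a forces ((not p1 or (p1 implies p2)) and (p2 implies p1)) implies (((p2 implies p1) and (p2 and p1)) or p1); the model is not a countermodel.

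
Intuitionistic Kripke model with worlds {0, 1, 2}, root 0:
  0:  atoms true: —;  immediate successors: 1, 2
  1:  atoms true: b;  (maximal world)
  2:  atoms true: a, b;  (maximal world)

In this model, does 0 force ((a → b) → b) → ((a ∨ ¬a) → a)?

No

0 ⊮ ((a → b) → b) → ((a ∨ ¬a) → a): at the accessible world 1, 1 ⊩ (a → b) → b but 1 ⊮ (a ∨ ¬a) → a.
1 ⊮ (a ∨ ¬a) → a: already at 1 itself, 1 ⊩ a ∨ ¬a but 1 ⊮ a.
1 lacks atom a, so 1 ⊮ a.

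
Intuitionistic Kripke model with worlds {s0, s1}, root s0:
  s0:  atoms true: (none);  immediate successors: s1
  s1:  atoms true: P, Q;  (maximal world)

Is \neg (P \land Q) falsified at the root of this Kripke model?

s0 \nVdash \neg (P \land Q) since s1 is accessible from s0 and s1 \Vdash P \land Q.
s1 \Vdash P \land Q since s1 forces both conjuncts.
So the root s0 does not force \neg (P \land Q); the model is a countermodel.

Yes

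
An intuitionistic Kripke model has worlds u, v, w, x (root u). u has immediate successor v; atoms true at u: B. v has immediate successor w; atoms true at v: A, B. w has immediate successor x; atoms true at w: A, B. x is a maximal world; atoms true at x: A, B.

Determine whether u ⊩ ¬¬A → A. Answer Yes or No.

u ⊮ ¬¬A → A: already at u itself, u ⊩ ¬¬A but u ⊮ A.
u lacks atom A, so u ⊮ A.

No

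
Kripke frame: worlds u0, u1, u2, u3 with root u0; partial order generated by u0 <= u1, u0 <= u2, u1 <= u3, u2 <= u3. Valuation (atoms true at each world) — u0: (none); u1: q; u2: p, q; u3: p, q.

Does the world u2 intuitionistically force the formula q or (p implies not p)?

u2 forces q or (p implies not p) via the disjunct q.

Yes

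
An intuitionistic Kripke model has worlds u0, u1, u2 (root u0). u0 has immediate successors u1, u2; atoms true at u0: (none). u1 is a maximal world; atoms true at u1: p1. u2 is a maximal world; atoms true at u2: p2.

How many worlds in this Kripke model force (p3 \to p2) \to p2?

u0: does not force it — u0 \nVdash (p3 \to p2) \to p2: already at u0 itself, u0 \Vdash p3 \to p2 but u0 \nVdash p2.
u1: does not force it — u1 \nVdash (p3 \to p2) \to p2: already at u1 itself, u1 \Vdash p3 \to p2 but u1 \nVdash p2.
u2: forces it.
Worlds forcing the formula: {u2}.

1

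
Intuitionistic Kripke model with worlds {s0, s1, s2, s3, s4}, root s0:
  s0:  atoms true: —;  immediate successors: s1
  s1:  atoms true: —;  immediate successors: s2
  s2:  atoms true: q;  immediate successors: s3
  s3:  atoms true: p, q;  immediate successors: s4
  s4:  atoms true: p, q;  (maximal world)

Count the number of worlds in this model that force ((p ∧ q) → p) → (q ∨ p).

3

s0: does not force it — s0 ⊮ ((p ∧ q) → p) → (q ∨ p): already at s0 itself, s0 ⊩ (p ∧ q) → p but s0 ⊮ q ∨ p.
s1: does not force it — s1 ⊮ ((p ∧ q) → p) → (q ∨ p): already at s1 itself, s1 ⊩ (p ∧ q) → p but s1 ⊮ q ∨ p.
s2: forces it.
s3: forces it.
s4: forces it.
Worlds forcing the formula: {s2, s3, s4}.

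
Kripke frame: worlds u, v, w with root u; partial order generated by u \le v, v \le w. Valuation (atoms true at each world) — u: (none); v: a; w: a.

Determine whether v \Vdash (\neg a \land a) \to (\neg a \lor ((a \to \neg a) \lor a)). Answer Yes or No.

v \Vdash (\neg a \land a) \to (\neg a \lor ((a \to \neg a) \lor a)) vacuously: no world accessible from v forces the antecedent \neg a \land a.

Yes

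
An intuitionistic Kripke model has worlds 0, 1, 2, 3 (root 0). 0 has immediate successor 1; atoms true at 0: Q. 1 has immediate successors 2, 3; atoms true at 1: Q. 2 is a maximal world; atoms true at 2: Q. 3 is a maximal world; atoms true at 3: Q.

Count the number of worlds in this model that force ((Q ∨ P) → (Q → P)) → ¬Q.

4

0: forces it.
1: forces it.
2: forces it.
3: forces it.
Worlds forcing the formula: {0, 1, 2, 3}.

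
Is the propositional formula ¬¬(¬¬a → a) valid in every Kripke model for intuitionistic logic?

This is the double negation of double-negation elimination, which is intuitionistically derivable.
By Glivenko's theorem the double negation of any classical propositional tautology is intuitionistically provable; ¬¬a → a is classically a tautology.

Yes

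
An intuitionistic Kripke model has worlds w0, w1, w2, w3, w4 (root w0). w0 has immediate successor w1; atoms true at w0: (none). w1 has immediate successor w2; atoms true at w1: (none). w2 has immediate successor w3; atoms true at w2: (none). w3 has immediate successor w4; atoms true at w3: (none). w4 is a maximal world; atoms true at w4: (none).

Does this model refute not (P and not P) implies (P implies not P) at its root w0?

w0 forces not (P and not P) implies (P implies not P): every world accessible from w0 that forces not (P and not P) (namely w0, w1, w2, w3, w4) also forces P implies not P.
So the root w0 forces not (P and not P) implies (P implies not P); the model is not a countermodel.

No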